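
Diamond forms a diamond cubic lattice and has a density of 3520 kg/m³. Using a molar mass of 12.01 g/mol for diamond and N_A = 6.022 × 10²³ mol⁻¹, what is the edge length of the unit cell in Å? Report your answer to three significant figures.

3.57 Å

With Z = 8 atoms per diamond cubic cell, a³ = Z·M/(N_A·ρ) = 8 × 12.01 / (6.022 × 10²³ × 3.520 g/cm³) = 4.533 × 10^-23 cm³.
a = (4.533 × 10^-23)^(1/3) = 3.565 × 10^-8 cm = 3.57 Å.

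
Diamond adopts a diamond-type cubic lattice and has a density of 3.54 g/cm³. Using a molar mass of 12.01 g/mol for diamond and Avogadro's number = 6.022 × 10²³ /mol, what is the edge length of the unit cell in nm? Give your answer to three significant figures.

With Z = 8 atoms per diamond cubic cell, a³ = Z·M/(N_A·ρ) = 8 × 12.01 / (6.022 × 10²³ × 3.540 g/cm³) = 4.507 × 10^-23 cm³.
a = (4.507 × 10^-23)^(1/3) = 3.559 × 10^-8 cm = 0.356 nm.

0.356 nm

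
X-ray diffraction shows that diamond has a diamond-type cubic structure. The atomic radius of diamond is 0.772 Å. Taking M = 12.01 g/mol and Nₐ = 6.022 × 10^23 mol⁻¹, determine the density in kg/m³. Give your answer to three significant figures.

3520 kg/m³

In a diamond cubic lattice, nearest neighbors lie along the body diagonal with √3·a = 8r, giving a = 3.566 Å = 3.566 × 10^-8 cm.
With Z = 8, ρ = Z·M/(N_A·a³) = 8 × 12.01 / (6.022 × 10²³ × 4.534 × 10^-23) = 3.519 g/cm³ = 3520 kg/m³.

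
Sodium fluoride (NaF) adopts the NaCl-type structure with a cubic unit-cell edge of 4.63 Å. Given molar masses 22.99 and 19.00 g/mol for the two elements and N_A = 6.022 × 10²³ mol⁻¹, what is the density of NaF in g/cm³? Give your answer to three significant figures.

The NaCl-type structure contains Z = 4 formula units per cell; M(NaF) = 22.99 + 19.00 = 41.99 g/mol.
a³ = (4.630 × 10^-8 cm)³ = 9.925 × 10^-23 cm³.
ρ = 4 × 41.99 / (6.022 × 10²³ × 9.925 × 10^-23) = 2.810 g/cm³.

2.81 g/cm³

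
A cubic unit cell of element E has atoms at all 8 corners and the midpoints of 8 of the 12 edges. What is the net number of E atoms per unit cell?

Corner atoms are shared by 8 cells (1/8 each), edge atoms by 4 (1/4 each).
Net atoms = 8 × 1/8 + 8 × 1/4 = 1 + 2 = 3.

3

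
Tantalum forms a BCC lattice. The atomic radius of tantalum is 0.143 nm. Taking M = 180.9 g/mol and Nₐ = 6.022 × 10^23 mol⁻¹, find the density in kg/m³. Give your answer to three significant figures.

In a BCC lattice, atoms touch along the body diagonal, so √3·a = 4r, giving a = 0.3302 nm = 3.302 × 10^-8 cm.
With Z = 2, ρ = Z·M/(N_A·a³) = 2 × 180.9 / (6.022 × 10²³ × 3.602 × 10^-23) = 16.68 g/cm³ = 16700 kg/m³.

16700 kg/m³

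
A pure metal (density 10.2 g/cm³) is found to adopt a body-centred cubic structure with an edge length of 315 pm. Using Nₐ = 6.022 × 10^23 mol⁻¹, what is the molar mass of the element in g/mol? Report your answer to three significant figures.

96.0 g/mol

A BCC cell has Z = 2 atoms; a = 3.150 × 10^-8 cm.
M = ρ·N_A·a³/Z = 10.2 × 6.022 × 10²³ × 3.126 × 10^-23 / 2 = 96.0 g/mol.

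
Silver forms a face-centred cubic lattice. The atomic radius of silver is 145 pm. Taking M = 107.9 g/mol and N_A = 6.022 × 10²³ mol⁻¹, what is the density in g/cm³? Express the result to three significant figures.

10.4 g/cm³

In an FCC lattice, atoms touch along the face diagonal, so √2·a = 4r, giving a = 410.1 pm = 4.101 × 10^-8 cm.
With Z = 4, ρ = Z·M/(N_A·a³) = 4 × 107.9 / (6.022 × 10²³ × 6.898 × 10^-23) = 10.39 g/cm³.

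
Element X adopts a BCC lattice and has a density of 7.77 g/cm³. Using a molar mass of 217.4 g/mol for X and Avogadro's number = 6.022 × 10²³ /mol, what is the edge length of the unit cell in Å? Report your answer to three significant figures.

With Z = 2 atoms per BCC cell, a³ = Z·M/(N_A·ρ) = 2 × 217.4 / (6.022 × 10²³ × 7.770 g/cm³) = 9.292 × 10^-23 cm³.
a = (9.292 × 10^-23)^(1/3) = 4.529 × 10^-8 cm = 4.53 Å.

4.53 Å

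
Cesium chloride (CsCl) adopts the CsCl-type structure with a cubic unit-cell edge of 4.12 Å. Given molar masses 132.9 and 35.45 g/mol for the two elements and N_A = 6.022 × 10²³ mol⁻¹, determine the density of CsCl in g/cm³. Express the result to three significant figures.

The CsCl-type structure contains Z = 1 formula unit per cell; M(CsCl) = 132.9 + 35.45 = 168.35 g/mol.
a³ = (4.120 × 10^-8 cm)³ = 6.993 × 10^-23 cm³.
ρ = 1 × 168.35 / (6.022 × 10²³ × 6.993 × 10^-23) = 3.997 g/cm³.

4.00 g/cm³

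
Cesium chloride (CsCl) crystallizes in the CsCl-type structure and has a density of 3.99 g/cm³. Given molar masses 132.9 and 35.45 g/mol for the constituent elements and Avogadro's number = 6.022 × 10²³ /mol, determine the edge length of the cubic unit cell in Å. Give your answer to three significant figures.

4.12 Å

M(CsCl) = 168.35 g/mol; Z = 1 formula unit per cell.
a³ = Z·M/(N_A·ρ) = 1 × 168.35 / (6.022 × 10²³ × 3.99) = 7.006 × 10^-23 cm³, so a = 4.123 × 10^-8 cm = 4.12 Å.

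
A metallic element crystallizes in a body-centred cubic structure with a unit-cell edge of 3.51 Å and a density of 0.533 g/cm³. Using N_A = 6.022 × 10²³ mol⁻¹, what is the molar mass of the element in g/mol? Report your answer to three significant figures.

A BCC cell has Z = 2 atoms; a = 3.510 × 10^-8 cm.
M = ρ·N_A·a³/Z = 0.533 × 6.022 × 10²³ × 4.324 × 10^-23 / 2 = 6.94 g/mol.

6.94 g/mol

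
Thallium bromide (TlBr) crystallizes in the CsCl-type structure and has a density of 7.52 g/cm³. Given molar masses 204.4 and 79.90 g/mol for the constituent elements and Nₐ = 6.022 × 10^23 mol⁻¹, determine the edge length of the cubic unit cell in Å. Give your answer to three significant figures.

3.97 Å

M(TlBr) = 284.3 g/mol; Z = 1 formula unit per cell.
a³ = Z·M/(N_A·ρ) = 1 × 284.3 / (6.022 × 10²³ × 7.52) = 6.278 × 10^-23 cm³, so a = 3.974 × 10^-8 cm = 3.97 Å.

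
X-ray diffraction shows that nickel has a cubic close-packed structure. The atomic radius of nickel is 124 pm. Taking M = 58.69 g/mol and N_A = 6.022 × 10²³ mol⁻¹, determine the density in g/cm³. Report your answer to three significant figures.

In an FCC lattice, atoms touch along the face diagonal, so √2·a = 4r, giving a = 350.7 pm = 3.507 × 10^-8 cm.
With Z = 4, ρ = Z·M/(N_A·a³) = 4 × 58.69 / (6.022 × 10²³ × 4.314 × 10^-23) = 9.036 g/cm³.

9.04 g/cm³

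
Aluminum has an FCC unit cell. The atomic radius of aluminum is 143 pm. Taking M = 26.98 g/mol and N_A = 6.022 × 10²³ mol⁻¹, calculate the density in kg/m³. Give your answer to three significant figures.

In an FCC lattice, atoms touch along the face diagonal, so √2·a = 4r, giving a = 404.5 pm = 4.045 × 10^-8 cm.
With Z = 4, ρ = Z·M/(N_A·a³) = 4 × 26.98 / (6.022 × 10²³ × 6.617 × 10^-23) = 2.708 g/cm³ = 2710 kg/m³.

2710 kg/m³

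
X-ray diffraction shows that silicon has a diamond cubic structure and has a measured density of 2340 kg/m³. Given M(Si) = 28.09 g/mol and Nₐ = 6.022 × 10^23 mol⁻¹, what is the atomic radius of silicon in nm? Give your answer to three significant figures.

For a diamond cubic cell (Z = 8), a³ = Z·M/(N_A·ρ) = 8 × 28.09 / (6.022 × 10²³ × 2.340) = 1.595 × 10^-22 cm³, so a = 5.423 × 10^-8 cm = 0.5423 nm.
Nearest neighbors lie along the body diagonal with √3·a = 8r, so r = 0.2165 × a = 0.117 nm.

0.117 nm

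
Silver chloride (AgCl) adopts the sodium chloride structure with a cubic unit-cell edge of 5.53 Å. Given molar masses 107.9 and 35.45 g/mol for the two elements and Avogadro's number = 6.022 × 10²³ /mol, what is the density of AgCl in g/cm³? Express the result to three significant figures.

The sodium chloride structure contains Z = 4 formula units per cell; M(AgCl) = 107.9 + 35.45 = 143.35 g/mol.
a³ = (5.530 × 10^-8 cm)³ = 1.691 × 10^-22 cm³.
ρ = 4 × 143.35 / (6.022 × 10²³ × 1.691 × 10^-22) = 5.630 g/cm³.

5.63 g/cm³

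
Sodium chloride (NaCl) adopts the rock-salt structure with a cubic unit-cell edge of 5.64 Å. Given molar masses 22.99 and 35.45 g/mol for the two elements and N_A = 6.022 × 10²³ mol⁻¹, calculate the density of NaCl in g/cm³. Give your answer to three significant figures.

2.16 g/cm³

The rock-salt structure contains Z = 4 formula units per cell; M(NaCl) = 22.99 + 35.45 = 58.44 g/mol.
a³ = (5.640 × 10^-8 cm)³ = 1.794 × 10^-22 cm³.
ρ = 4 × 58.44 / (6.022 × 10²³ × 1.794 × 10^-22) = 2.164 g/cm³.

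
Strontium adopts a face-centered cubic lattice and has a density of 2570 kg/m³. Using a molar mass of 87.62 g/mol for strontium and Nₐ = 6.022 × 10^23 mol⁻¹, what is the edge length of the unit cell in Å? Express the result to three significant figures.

With Z = 4 atoms per FCC cell, a³ = Z·M/(N_A·ρ) = 4 × 87.62 / (6.022 × 10²³ × 2.570 g/cm³) = 2.265 × 10^-22 cm³.
a = (2.265 × 10^-22)^(1/3) = 6.095 × 10^-8 cm = 6.10 Å.

6.10 Å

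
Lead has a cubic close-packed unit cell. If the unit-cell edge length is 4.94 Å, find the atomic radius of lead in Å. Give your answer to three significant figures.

1.75 Å

In an FCC lattice, atoms touch along the face diagonal, so √2·a = 4r.
r = √2·a/4 = 1.4142 × 4.94 / 4 = 1.75 Å.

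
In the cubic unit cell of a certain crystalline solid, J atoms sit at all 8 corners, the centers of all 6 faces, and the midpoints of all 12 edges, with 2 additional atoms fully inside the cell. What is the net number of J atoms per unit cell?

9

Corner atoms are shared by 8 cells (1/8 each), face atoms by 2 (1/2 each), edge atoms by 4 (1/4 each), interior atoms are unshared.
Net atoms = 8 × 1/8 + 6 × 1/2 + 12 × 1/4 + 2 = 1 + 3 + 3 + 2 = 9.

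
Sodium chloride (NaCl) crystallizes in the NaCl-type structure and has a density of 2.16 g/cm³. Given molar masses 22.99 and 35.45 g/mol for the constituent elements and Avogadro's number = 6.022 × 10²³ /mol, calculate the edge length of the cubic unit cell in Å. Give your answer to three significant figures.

M(NaCl) = 58.44 g/mol; Z = 4 formula units per cell.
a³ = Z·M/(N_A·ρ) = 4 × 58.44 / (6.022 × 10²³ × 2.16) = 1.797 × 10^-22 cm³, so a = 5.643 × 10^-8 cm = 5.64 Å.

5.64 Å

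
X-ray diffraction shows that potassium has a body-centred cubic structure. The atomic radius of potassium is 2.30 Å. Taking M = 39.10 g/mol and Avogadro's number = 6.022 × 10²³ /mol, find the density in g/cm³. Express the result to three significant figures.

In a BCC lattice, atoms touch along the body diagonal, so √3·a = 4r, giving a = 5.312 Å = 5.312 × 10^-8 cm.
With Z = 2, ρ = Z·M/(N_A·a³) = 2 × 39.10 / (6.022 × 10²³ × 1.499 × 10^-22) = 0.8665 g/cm³.

0.867 g/cm³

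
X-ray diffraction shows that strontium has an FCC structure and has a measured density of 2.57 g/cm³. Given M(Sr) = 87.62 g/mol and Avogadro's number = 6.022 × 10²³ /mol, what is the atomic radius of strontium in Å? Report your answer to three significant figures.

2.16 Å

For an FCC cell (Z = 4), a³ = Z·M/(N_A·ρ) = 4 × 87.62 / (6.022 × 10²³ × 2.570) = 2.265 × 10^-22 cm³, so a = 6.095 × 10^-8 cm = 6.095 Å.
Atoms touch along the face diagonal, so √2·a = 4r, so r = 0.3536 × a = 2.16 Å.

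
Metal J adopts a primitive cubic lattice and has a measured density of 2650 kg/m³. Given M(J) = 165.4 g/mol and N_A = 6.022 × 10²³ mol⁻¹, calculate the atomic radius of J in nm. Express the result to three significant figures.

For a simple cubic cell (Z = 1), a³ = Z·M/(N_A·ρ) = 1 × 165.4 / (6.022 × 10²³ × 2.650) = 1.036 × 10^-22 cm³, so a = 4.697 × 10^-8 cm = 0.4697 nm.
Atoms touch along the cell edge, so a = 2r, so r = 0.5000 × a = 0.235 nm.

0.235 nm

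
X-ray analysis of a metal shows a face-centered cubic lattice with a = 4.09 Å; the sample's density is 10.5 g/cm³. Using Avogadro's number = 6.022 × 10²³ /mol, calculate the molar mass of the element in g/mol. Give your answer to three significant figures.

An FCC cell has Z = 4 atoms; a = 4.090 × 10^-8 cm.
M = ρ·N_A·a³/Z = 10.5 × 6.022 × 10²³ × 6.842 × 10^-23 / 4 = 108 g/mol.

108 g/mol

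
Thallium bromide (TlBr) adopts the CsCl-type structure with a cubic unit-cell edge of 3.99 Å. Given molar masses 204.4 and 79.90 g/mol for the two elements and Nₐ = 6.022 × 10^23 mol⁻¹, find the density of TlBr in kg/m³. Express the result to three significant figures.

7430 kg/m³

The CsCl-type structure contains Z = 1 formula unit per cell; M(TlBr) = 204.4 + 79.90 = 284.3 g/mol.
a³ = (3.990 × 10^-8 cm)³ = 6.352 × 10^-23 cm³.
ρ = 1 × 284.3 / (6.022 × 10²³ × 6.352 × 10^-23) = 7.432 g/cm³ = 7430 kg/m³.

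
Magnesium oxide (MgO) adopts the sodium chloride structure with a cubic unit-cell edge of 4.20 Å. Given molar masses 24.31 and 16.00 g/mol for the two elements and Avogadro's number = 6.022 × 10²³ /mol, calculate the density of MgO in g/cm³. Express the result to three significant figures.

The sodium chloride structure contains Z = 4 formula units per cell; M(MgO) = 24.31 + 16.00 = 40.31 g/mol.
a³ = (4.200 × 10^-8 cm)³ = 7.409 × 10^-23 cm³.
ρ = 4 × 40.31 / (6.022 × 10²³ × 7.409 × 10^-23) = 3.614 g/cm³.

3.61 g/cm³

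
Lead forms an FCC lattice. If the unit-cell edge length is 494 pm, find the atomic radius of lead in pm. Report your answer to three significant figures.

175 pm

In an FCC lattice, atoms touch along the face diagonal, so √2·a = 4r.
r = √2·a/4 = 1.4142 × 494 / 4 = 175 pm.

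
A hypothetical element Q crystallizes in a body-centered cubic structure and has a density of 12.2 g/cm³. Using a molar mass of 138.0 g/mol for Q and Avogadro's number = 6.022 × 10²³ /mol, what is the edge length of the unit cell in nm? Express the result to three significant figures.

0.335 nm

With Z = 2 atoms per BCC cell, a³ = Z·M/(N_A·ρ) = 2 × 138.0 / (6.022 × 10²³ × 12.20 g/cm³) = 3.757 × 10^-23 cm³.
a = (3.757 × 10^-23)^(1/3) = 3.349 × 10^-8 cm = 0.335 nm.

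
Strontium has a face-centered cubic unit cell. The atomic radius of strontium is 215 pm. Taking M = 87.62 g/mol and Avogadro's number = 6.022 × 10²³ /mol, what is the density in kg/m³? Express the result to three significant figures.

In an FCC lattice, atoms touch along the face diagonal, so √2·a = 4r, giving a = 608.1 pm = 6.081 × 10^-8 cm.
With Z = 4, ρ = Z·M/(N_A·a³) = 4 × 87.62 / (6.022 × 10²³ × 2.249 × 10^-22) = 2.588 g/cm³ = 2590 kg/m³.

2590 kg/m³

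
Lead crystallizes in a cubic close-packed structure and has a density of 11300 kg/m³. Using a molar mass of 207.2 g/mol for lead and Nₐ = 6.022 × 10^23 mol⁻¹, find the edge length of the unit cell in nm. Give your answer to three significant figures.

0.496 nm

With Z = 4 atoms per FCC cell, a³ = Z·M/(N_A·ρ) = 4 × 207.2 / (6.022 × 10²³ × 11.30 g/cm³) = 1.218 × 10^-22 cm³.
a = (1.218 × 10^-22)^(1/3) = 4.957 × 10^-8 cm = 0.496 nm.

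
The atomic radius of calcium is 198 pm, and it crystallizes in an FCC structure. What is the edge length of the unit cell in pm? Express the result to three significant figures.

560 pm

In an FCC lattice, atoms touch along the face diagonal, so √2·a = 4r.
a = 4r/√2 = 4 × 198 / 1.4142 = 560 pm.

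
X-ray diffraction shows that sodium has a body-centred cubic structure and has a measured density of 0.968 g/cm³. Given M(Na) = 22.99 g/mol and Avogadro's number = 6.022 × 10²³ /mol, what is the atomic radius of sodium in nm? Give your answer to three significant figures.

For a BCC cell (Z = 2), a³ = Z·M/(N_A·ρ) = 2 × 22.99 / (6.022 × 10²³ × 0.9680) = 7.888 × 10^-23 cm³, so a = 4.289 × 10^-8 cm = 0.4289 nm.
Atoms touch along the body diagonal, so √3·a = 4r, so r = 0.4330 × a = 0.186 nm.

0.186 nm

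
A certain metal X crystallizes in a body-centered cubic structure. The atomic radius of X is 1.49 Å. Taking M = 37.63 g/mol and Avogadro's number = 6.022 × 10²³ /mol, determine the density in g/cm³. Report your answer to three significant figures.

3.07 g/cm³

In a BCC lattice, atoms touch along the body diagonal, so √3·a = 4r, giving a = 3.441 Å = 3.441 × 10^-8 cm.
With Z = 2, ρ = Z·M/(N_A·a³) = 2 × 37.63 / (6.022 × 10²³ × 4.074 × 10^-23) = 3.067 g/cm³.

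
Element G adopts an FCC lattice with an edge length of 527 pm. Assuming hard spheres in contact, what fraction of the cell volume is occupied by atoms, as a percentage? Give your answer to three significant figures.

In an FCC lattice atoms touch along the face diagonal, so √2·a = 4r, so r = 0.3536a = 186.3 pm.
Packing fraction = Z·(4/3)πr³ / a³ = 4 × (4/3)π × (186.3)³ / (527)³ = 0.7405 = 74.0%.

74.0%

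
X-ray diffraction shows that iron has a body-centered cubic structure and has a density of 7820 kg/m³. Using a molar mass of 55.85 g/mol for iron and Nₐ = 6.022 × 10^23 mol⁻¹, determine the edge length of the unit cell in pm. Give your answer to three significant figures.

With Z = 2 atoms per BCC cell, a³ = Z·M/(N_A·ρ) = 2 × 55.85 / (6.022 × 10²³ × 7.820 g/cm³) = 2.372 × 10^-23 cm³.
a = (2.372 × 10^-23)^(1/3) = 2.873 × 10^-8 cm = 287 pm.

287 pm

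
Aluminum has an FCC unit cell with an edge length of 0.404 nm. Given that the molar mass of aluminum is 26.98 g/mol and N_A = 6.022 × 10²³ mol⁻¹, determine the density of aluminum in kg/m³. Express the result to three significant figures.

An FCC unit cell contains Z = 4 atoms.
Cell volume: a³ = (0.404 nm)³ = (4.040 × 10^-8 cm)³ = 6.594 × 10^-23 cm³.
ρ = Z·M/(N_A·a³) = 4 × 26.98 / (6.022 × 10²³ × 6.594 × 10^-23) = 2.718 g/cm³ = 2720 kg/m³.

2720 kg/m³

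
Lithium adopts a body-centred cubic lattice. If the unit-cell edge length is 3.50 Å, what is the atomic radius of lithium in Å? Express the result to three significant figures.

In a BCC lattice, atoms touch along the body diagonal, so √3·a = 4r.
r = √3·a/4 = 1.7321 × 3.50 / 4 = 1.52 Å.

1.52 Å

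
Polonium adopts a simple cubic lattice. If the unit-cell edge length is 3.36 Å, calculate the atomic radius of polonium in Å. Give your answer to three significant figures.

1.68 Å

In a simple cubic lattice, atoms touch along the cell edge, so a = 2r.
r = a/2 = 3.36/2 = 1.68 Å.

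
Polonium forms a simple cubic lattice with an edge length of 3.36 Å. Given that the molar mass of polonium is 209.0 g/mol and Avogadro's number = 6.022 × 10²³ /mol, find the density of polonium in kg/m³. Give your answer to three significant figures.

9150 kg/m³

A simple cubic unit cell contains Z = 1 atom.
Cell volume: a³ = (3.36 Å)³ = (3.360 × 10^-8 cm)³ = 3.793 × 10^-23 cm³.
ρ = Z·M/(N_A·a³) = 1 × 209.0 / (6.022 × 10²³ × 3.793 × 10^-23) = 9.149 g/cm³ = 9150 kg/m³.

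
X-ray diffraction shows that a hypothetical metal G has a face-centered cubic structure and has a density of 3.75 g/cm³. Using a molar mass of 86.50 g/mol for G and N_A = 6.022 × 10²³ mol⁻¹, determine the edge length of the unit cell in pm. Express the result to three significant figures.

535 pm

With Z = 4 atoms per FCC cell, a³ = Z·M/(N_A·ρ) = 4 × 86.50 / (6.022 × 10²³ × 3.750 g/cm³) = 1.532 × 10^-22 cm³.
a = (1.532 × 10^-22)^(1/3) = 5.351 × 10^-8 cm = 535 pm.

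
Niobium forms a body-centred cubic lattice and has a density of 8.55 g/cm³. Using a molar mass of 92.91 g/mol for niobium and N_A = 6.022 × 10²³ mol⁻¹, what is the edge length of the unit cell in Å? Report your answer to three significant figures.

With Z = 2 atoms per BCC cell, a³ = Z·M/(N_A·ρ) = 2 × 92.91 / (6.022 × 10²³ × 8.550 g/cm³) = 3.609 × 10^-23 cm³.
a = (3.609 × 10^-23)^(1/3) = 3.305 × 10^-8 cm = 3.30 Å.

3.30 Å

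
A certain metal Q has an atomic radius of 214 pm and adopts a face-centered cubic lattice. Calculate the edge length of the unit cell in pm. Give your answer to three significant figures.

In an FCC lattice, atoms touch along the face diagonal, so √2·a = 4r.
a = 4r/√2 = 4 × 214 / 1.4142 = 605 pm.

605 pm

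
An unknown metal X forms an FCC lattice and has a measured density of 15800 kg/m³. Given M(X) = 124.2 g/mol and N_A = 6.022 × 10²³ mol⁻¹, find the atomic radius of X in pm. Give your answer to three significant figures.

For an FCC cell (Z = 4), a³ = Z·M/(N_A·ρ) = 4 × 124.2 / (6.022 × 10²³ × 15.80) = 5.221 × 10^-23 cm³, so a = 3.738 × 10^-8 cm = 373.8 pm.
Atoms touch along the face diagonal, so √2·a = 4r, so r = 0.3536 × a = 132 pm.

132 pm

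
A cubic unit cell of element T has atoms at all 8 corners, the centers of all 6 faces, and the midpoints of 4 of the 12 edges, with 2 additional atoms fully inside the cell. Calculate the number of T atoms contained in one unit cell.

Corner atoms are shared by 8 cells (1/8 each), face atoms by 2 (1/2 each), edge atoms by 4 (1/4 each), interior atoms are unshared.
Net atoms = 8 × 1/8 + 6 × 1/2 + 4 × 1/4 + 2 = 1 + 3 + 1 + 2 = 7.

7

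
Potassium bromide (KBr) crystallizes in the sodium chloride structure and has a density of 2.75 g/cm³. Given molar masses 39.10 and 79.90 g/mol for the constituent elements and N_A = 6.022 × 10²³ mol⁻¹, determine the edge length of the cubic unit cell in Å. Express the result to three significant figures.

M(KBr) = 119.0 g/mol; Z = 4 formula units per cell.
a³ = Z·M/(N_A·ρ) = 4 × 119.0 / (6.022 × 10²³ × 2.75) = 2.874 × 10^-22 cm³, so a = 6.600 × 10^-8 cm = 6.60 Å.

6.60 Å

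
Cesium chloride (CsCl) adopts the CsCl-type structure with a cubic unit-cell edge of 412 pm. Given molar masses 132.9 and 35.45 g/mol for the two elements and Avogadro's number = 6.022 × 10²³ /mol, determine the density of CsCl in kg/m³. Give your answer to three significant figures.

4000 kg/m³

The CsCl-type structure contains Z = 1 formula unit per cell; M(CsCl) = 132.9 + 35.45 = 168.35 g/mol.
a³ = (4.120 × 10^-8 cm)³ = 6.993 × 10^-23 cm³.
ρ = 1 × 168.35 / (6.022 × 10²³ × 6.993 × 10^-23) = 3.997 g/cm³ = 4000 kg/m³.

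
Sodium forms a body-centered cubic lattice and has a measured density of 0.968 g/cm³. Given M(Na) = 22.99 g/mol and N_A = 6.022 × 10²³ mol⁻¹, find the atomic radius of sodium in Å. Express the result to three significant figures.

For a BCC cell (Z = 2), a³ = Z·M/(N_A·ρ) = 2 × 22.99 / (6.022 × 10²³ × 0.9680) = 7.888 × 10^-23 cm³, so a = 4.289 × 10^-8 cm = 4.289 Å.
Atoms touch along the body diagonal, so √3·a = 4r, so r = 0.4330 × a = 1.86 Å.

1.86 Å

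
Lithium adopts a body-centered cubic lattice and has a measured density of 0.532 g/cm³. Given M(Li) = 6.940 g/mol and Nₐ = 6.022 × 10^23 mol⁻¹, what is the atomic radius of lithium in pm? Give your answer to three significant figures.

For a BCC cell (Z = 2), a³ = Z·M/(N_A·ρ) = 2 × 6.940 / (6.022 × 10²³ × 0.5320) = 4.332 × 10^-23 cm³, so a = 3.512 × 10^-8 cm = 351.2 pm.
Atoms touch along the body diagonal, so √3·a = 4r, so r = 0.4330 × a = 152 pm.

152 pm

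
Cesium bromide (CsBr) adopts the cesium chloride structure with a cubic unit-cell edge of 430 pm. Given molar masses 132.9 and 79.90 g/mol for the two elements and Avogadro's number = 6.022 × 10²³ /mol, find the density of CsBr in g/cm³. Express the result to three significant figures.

4.44 g/cm³

The cesium chloride structure contains Z = 1 formula unit per cell; M(CsBr) = 132.9 + 79.90 = 212.8 g/mol.
a³ = (4.300 × 10^-8 cm)³ = 7.951 × 10^-23 cm³.
ρ = 1 × 212.8 / (6.022 × 10²³ × 7.951 × 10^-23) = 4.445 g/cm³.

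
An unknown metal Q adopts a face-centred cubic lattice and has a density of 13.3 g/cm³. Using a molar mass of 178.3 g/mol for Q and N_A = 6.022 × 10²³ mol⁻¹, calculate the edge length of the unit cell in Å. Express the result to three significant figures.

With Z = 4 atoms per FCC cell, a³ = Z·M/(N_A·ρ) = 4 × 178.3 / (6.022 × 10²³ × 13.30 g/cm³) = 8.905 × 10^-23 cm³.
a = (8.905 × 10^-23)^(1/3) = 4.466 × 10^-8 cm = 4.47 Å.

4.47 Å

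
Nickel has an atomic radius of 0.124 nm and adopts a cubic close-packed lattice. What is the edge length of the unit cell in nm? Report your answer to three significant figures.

0.351 nm

In an FCC lattice, atoms touch along the face diagonal, so √2·a = 4r.
a = 4r/√2 = 4 × 0.124 / 1.4142 = 0.351 nm.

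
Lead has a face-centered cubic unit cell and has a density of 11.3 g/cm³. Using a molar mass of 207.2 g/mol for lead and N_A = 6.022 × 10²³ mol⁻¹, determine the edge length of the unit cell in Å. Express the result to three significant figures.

With Z = 4 atoms per FCC cell, a³ = Z·M/(N_A·ρ) = 4 × 207.2 / (6.022 × 10²³ × 11.30 g/cm³) = 1.218 × 10^-22 cm³.
a = (1.218 × 10^-22)^(1/3) = 4.957 × 10^-8 cm = 4.96 Å.

4.96 Å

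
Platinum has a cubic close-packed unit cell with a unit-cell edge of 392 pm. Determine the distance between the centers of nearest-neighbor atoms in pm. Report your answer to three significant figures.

In an FCC structure, atoms touch along the face diagonal, so √2·a = 4r; the nearest-neighbor distance equals 2r = 0.7071·a.
d = 0.7071 × 392 = 277 pm.

277 pm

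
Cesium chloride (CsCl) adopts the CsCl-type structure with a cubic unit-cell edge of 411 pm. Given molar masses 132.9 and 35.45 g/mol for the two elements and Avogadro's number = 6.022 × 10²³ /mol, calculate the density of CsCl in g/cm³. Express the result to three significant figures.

The CsCl-type structure contains Z = 1 formula unit per cell; M(CsCl) = 132.9 + 35.45 = 168.35 g/mol.
a³ = (4.110 × 10^-8 cm)³ = 6.943 × 10^-23 cm³.
ρ = 1 × 168.35 / (6.022 × 10²³ × 6.943 × 10^-23) = 4.027 g/cm³.

4.03 g/cm³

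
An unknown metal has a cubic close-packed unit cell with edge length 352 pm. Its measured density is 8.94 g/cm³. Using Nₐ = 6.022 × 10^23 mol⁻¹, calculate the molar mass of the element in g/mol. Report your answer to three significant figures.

An FCC cell has Z = 4 atoms; a = 3.520 × 10^-8 cm.
M = ρ·N_A·a³/Z = 8.94 × 6.022 × 10²³ × 4.361 × 10^-23 / 4 = 58.7 g/mol.

58.7 g/mol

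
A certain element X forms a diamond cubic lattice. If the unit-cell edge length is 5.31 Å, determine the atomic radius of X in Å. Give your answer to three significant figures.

1.15 Å

In a diamond cubic lattice, nearest neighbors lie along the body diagonal with √3·a = 8r.
r = √3·a/8 = 1.7321 × 5.31 / 8 = 1.15 Å.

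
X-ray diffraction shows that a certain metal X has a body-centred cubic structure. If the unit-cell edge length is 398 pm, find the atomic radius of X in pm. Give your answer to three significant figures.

172 pm

In a BCC lattice, atoms touch along the body diagonal, so √3·a = 4r.
r = √3·a/4 = 1.7321 × 398 / 4 = 172 pm.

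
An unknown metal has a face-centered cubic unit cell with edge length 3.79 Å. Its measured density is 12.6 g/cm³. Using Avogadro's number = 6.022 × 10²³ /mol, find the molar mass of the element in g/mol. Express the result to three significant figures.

An FCC cell has Z = 4 atoms; a = 3.790 × 10^-8 cm.
M = ρ·N_A·a³/Z = 12.6 × 6.022 × 10²³ × 5.444 × 10^-23 / 4 = 103 g/mol.

103 g/mol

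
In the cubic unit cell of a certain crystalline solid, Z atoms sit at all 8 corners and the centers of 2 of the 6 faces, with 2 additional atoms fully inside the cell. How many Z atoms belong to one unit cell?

Corner atoms are shared by 8 cells (1/8 each), face atoms by 2 (1/2 each), interior atoms are unshared.
Net atoms = 8 × 1/8 + 2 × 1/2 + 2 = 1 + 1 + 2 = 4.

4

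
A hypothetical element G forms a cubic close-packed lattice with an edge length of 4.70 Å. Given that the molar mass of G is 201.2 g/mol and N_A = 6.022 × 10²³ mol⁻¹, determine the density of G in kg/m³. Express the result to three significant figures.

An FCC unit cell contains Z = 4 atoms.
Cell volume: a³ = (4.70 Å)³ = (4.700 × 10^-8 cm)³ = 1.038 × 10^-22 cm³.
ρ = Z·M/(N_A·a³) = 4 × 201.2 / (6.022 × 10²³ × 1.038 × 10^-22) = 12.87 g/cm³ = 12900 kg/m³.

12900 kg/m³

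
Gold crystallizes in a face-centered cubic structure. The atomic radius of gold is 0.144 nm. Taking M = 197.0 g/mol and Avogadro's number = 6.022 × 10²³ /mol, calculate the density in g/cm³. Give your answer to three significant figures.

19.4 g/cm³

In an FCC lattice, atoms touch along the face diagonal, so √2·a = 4r, giving a = 0.4073 nm = 4.073 × 10^-8 cm.
With Z = 4, ρ = Z·M/(N_A·a³) = 4 × 197.0 / (6.022 × 10²³ × 6.757 × 10^-23) = 19.37 g/cm³.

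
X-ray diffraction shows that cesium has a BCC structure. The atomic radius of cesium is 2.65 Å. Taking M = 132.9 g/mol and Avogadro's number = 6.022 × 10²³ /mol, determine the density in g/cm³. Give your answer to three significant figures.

1.93 g/cm³

In a BCC lattice, atoms touch along the body diagonal, so √3·a = 4r, giving a = 6.120 Å = 6.120 × 10^-8 cm.
With Z = 2, ρ = Z·M/(N_A·a³) = 2 × 132.9 / (6.022 × 10²³ × 2.292 × 10^-22) = 1.926 g/cm³.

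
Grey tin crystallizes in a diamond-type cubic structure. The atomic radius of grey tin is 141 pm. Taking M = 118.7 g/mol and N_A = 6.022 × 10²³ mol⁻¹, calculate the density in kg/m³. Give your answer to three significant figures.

In a diamond cubic lattice, nearest neighbors lie along the body diagonal with √3·a = 8r, giving a = 651.3 pm = 6.513 × 10^-8 cm.
With Z = 8, ρ = Z·M/(N_A·a³) = 8 × 118.7 / (6.022 × 10²³ × 2.762 × 10^-22) = 5.709 g/cm³ = 5710 kg/m³.

5710 kg/m³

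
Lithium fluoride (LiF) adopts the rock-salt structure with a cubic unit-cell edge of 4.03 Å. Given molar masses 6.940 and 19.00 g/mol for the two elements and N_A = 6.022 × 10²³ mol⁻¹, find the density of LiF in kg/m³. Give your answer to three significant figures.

2630 kg/m³

The rock-salt structure contains Z = 4 formula units per cell; M(LiF) = 6.940 + 19.00 = 25.94 g/mol.
a³ = (4.030 × 10^-8 cm)³ = 6.545 × 10^-23 cm³.
ρ = 4 × 25.94 / (6.022 × 10²³ × 6.545 × 10^-23) = 2.633 g/cm³ = 2630 kg/m³.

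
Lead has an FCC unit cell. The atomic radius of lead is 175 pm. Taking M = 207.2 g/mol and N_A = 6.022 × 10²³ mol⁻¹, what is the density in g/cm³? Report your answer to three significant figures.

In an FCC lattice, atoms touch along the face diagonal, so √2·a = 4r, giving a = 495.0 pm = 4.950 × 10^-8 cm.
With Z = 4, ρ = Z·M/(N_A·a³) = 4 × 207.2 / (6.022 × 10²³ × 1.213 × 10^-22) = 11.35 g/cm³.

11.3 g/cm³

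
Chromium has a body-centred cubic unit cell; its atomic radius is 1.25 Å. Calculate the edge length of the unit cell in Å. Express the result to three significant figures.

2.89 Å

In a BCC lattice, atoms touch along the body diagonal, so √3·a = 4r.
a = 4r/√3 = 4 × 1.25 / 1.7321 = 2.89 Å.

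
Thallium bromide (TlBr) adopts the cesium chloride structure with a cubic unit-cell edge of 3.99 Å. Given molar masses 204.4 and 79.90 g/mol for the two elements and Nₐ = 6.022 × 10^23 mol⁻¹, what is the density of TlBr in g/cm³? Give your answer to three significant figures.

The cesium chloride structure contains Z = 1 formula unit per cell; M(TlBr) = 204.4 + 79.90 = 284.3 g/mol.
a³ = (3.990 × 10^-8 cm)³ = 6.352 × 10^-23 cm³.
ρ = 1 × 284.3 / (6.022 × 10²³ × 6.352 × 10^-23) = 7.432 g/cm³.

7.43 g/cm³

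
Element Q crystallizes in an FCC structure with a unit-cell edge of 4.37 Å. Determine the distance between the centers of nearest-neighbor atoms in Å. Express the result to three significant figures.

3.09 Å

In an FCC structure, atoms touch along the face diagonal, so √2·a = 4r; the nearest-neighbor distance equals 2r = 0.7071·a.
d = 0.7071 × 4.37 = 3.09 Å.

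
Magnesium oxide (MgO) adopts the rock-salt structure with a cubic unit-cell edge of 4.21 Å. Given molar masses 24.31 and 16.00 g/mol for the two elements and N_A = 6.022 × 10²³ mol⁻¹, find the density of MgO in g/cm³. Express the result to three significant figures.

3.59 g/cm³

The rock-salt structure contains Z = 4 formula units per cell; M(MgO) = 24.31 + 16.00 = 40.31 g/mol.
a³ = (4.210 × 10^-8 cm)³ = 7.462 × 10^-23 cm³.
ρ = 4 × 40.31 / (6.022 × 10²³ × 7.462 × 10^-23) = 3.588 g/cm³.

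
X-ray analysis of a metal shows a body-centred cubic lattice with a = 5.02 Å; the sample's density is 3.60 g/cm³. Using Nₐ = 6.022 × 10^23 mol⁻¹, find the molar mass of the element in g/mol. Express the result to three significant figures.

137 g/mol

A BCC cell has Z = 2 atoms; a = 5.020 × 10^-8 cm.
M = ρ·N_A·a³/Z = 3.60 × 6.022 × 10²³ × 1.265 × 10^-22 / 2 = 137 g/mol.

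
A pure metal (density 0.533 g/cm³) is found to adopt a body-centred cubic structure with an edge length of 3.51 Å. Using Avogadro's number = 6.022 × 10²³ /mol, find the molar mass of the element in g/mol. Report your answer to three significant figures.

A BCC cell has Z = 2 atoms; a = 3.510 × 10^-8 cm.
M = ρ·N_A·a³/Z = 0.533 × 6.022 × 10²³ × 4.324 × 10^-23 / 2 = 6.94 g/mol.

6.94 g/mol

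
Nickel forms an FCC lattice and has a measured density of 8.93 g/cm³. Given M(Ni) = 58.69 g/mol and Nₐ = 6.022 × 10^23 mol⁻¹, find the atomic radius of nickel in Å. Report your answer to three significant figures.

For an FCC cell (Z = 4), a³ = Z·M/(N_A·ρ) = 4 × 58.69 / (6.022 × 10²³ × 8.930) = 4.365 × 10^-23 cm³, so a = 3.521 × 10^-8 cm = 3.521 Å.
Atoms touch along the face diagonal, so √2·a = 4r, so r = 0.3536 × a = 1.24 Å.

1.24 Å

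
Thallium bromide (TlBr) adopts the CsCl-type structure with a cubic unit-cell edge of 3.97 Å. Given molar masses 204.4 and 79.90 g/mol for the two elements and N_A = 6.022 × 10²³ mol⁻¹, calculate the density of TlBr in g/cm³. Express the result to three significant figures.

The CsCl-type structure contains Z = 1 formula unit per cell; M(TlBr) = 204.4 + 79.90 = 284.3 g/mol.
a³ = (3.970 × 10^-8 cm)³ = 6.257 × 10^-23 cm³.
ρ = 1 × 284.3 / (6.022 × 10²³ × 6.257 × 10^-23) = 7.545 g/cm³.

7.55 g/cm³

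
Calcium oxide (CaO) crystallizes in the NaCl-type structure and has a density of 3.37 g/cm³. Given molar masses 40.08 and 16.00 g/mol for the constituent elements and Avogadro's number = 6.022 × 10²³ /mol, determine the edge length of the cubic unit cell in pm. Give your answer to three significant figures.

480 pm

M(CaO) = 56.08 g/mol; Z = 4 formula units per cell.
a³ = Z·M/(N_A·ρ) = 4 × 56.08 / (6.022 × 10²³ × 3.37) = 1.105 × 10^-22 cm³, so a = 4.799 × 10^-8 cm = 480 pm.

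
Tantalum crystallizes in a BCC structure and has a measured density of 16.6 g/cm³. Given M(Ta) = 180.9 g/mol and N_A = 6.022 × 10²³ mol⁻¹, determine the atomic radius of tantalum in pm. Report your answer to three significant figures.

For a BCC cell (Z = 2), a³ = Z·M/(N_A·ρ) = 2 × 180.9 / (6.022 × 10²³ × 16.60) = 3.619 × 10^-23 cm³, so a = 3.308 × 10^-8 cm = 330.8 pm.
Atoms touch along the body diagonal, so √3·a = 4r, so r = 0.4330 × a = 143 pm.

143 pm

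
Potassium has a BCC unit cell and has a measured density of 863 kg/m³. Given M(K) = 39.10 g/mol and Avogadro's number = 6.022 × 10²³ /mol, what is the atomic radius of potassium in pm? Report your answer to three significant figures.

230 pm

For a BCC cell (Z = 2), a³ = Z·M/(N_A·ρ) = 2 × 39.10 / (6.022 × 10²³ × 0.8630) = 1.505 × 10^-22 cm³, so a = 5.319 × 10^-8 cm = 531.9 pm.
Atoms touch along the body diagonal, so √3·a = 4r, so r = 0.4330 × a = 230 pm.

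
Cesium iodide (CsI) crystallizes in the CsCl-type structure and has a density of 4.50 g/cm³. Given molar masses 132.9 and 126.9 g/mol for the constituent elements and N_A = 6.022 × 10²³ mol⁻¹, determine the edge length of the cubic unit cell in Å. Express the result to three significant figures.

4.58 Å

M(CsI) = 259.8 g/mol; Z = 1 formula unit per cell.
a³ = Z·M/(N_A·ρ) = 1 × 259.8 / (6.022 × 10²³ × 4.50) = 9.587 × 10^-23 cm³, so a = 4.577 × 10^-8 cm = 4.58 Å.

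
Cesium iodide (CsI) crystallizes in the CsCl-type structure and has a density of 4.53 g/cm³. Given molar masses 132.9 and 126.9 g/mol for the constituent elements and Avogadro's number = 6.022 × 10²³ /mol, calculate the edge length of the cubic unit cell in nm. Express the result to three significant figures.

0.457 nm

M(CsI) = 259.8 g/mol; Z = 1 formula unit per cell.
a³ = Z·M/(N_A·ρ) = 1 × 259.8 / (6.022 × 10²³ × 4.53) = 9.524 × 10^-23 cm³, so a = 4.567 × 10^-8 cm = 0.457 nm.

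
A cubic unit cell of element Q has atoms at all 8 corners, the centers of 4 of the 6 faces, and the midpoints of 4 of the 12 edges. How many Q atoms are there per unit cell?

4

Corner atoms are shared by 8 cells (1/8 each), face atoms by 2 (1/2 each), edge atoms by 4 (1/4 each).
Net atoms = 8 × 1/8 + 4 × 1/2 + 4 × 1/4 = 1 + 2 + 1 = 4.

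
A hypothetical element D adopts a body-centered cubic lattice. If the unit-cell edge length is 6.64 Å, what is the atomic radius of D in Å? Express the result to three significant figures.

2.88 Å

In a BCC lattice, atoms touch along the body diagonal, so √3·a = 4r.
r = √3·a/4 = 1.7321 × 6.64 / 4 = 2.88 Å.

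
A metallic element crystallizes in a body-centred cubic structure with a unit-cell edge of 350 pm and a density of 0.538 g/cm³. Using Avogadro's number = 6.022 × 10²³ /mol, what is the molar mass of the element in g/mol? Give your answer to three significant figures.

A BCC cell has Z = 2 atoms; a = 3.500 × 10^-8 cm.
M = ρ·N_A·a³/Z = 0.538 × 6.022 × 10²³ × 4.288 × 10^-23 / 2 = 6.95 g/mol.

6.95 g/mol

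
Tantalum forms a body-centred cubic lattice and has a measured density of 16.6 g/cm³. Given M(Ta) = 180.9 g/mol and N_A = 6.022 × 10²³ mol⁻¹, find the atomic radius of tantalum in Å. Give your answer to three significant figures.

For a BCC cell (Z = 2), a³ = Z·M/(N_A·ρ) = 2 × 180.9 / (6.022 × 10²³ × 16.60) = 3.619 × 10^-23 cm³, so a = 3.308 × 10^-8 cm = 3.308 Å.
Atoms touch along the body diagonal, so √3·a = 4r, so r = 0.4330 × a = 1.43 Å.

1.43 Å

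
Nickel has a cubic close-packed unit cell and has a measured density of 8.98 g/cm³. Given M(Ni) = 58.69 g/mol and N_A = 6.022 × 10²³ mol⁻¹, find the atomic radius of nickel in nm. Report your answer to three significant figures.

0.124 nm

For an FCC cell (Z = 4), a³ = Z·M/(N_A·ρ) = 4 × 58.69 / (6.022 × 10²³ × 8.980) = 4.341 × 10^-23 cm³, so a = 3.515 × 10^-8 cm = 0.3515 nm.
Atoms touch along the face diagonal, so √2·a = 4r, so r = 0.3536 × a = 0.124 nm.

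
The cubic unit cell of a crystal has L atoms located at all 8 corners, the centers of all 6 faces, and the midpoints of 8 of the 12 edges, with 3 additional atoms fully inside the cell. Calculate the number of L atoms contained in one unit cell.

9

Corner atoms are shared by 8 cells (1/8 each), face atoms by 2 (1/2 each), edge atoms by 4 (1/4 each), interior atoms are unshared.
Net atoms = 8 × 1/8 + 6 × 1/2 + 8 × 1/4 + 3 = 1 + 3 + 2 + 3 = 9.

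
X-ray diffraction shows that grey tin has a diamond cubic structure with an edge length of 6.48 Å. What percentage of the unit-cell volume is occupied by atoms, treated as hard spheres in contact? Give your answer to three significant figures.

34.0%

In a diamond cubic lattice nearest neighbors lie along the body diagonal with √3·a = 8r, so r = 0.2165a = 1.403 Å.
Packing fraction = Z·(4/3)πr³ / a³ = 8 × (4/3)π × (1.403)³ / (6.48)³ = 0.3401 = 34.0%.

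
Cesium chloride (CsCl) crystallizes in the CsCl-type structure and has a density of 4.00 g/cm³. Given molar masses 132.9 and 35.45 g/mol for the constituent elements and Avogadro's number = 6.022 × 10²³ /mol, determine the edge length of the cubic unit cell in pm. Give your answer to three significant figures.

M(CsCl) = 168.35 g/mol; Z = 1 formula unit per cell.
a³ = Z·M/(N_A·ρ) = 1 × 168.35 / (6.022 × 10²³ × 4.00) = 6.989 × 10^-23 cm³, so a = 4.119 × 10^-8 cm = 412 pm.

412 pm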